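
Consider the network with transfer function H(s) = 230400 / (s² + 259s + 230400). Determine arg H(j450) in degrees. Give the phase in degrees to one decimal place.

∠[(j450)² + 259(j450) + 230400] = ∠[27900 + j1.1655e+05] = 76.54°
∠H(j450) = −76.54° = -76.54°

-76.5°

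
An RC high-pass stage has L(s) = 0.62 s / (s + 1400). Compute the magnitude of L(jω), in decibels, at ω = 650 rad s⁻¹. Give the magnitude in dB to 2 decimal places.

-11.66 dB

|j650| = 650
|j650 + 1400| = √(650² + 1400²) = 1544
|L(j650)| = 0.62 × 650 / 1544 = 0.26109
20 log₁₀(0.26109) = -11.664 dB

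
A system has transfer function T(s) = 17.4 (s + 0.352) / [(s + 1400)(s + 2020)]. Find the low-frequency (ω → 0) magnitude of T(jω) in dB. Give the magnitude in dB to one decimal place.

T(0) = 17.4 × 0.352 / (1400 × 2020) = 2.1658e-06
20 log₁₀(2.1658e-06) = -113.29 dB

-113.3 dB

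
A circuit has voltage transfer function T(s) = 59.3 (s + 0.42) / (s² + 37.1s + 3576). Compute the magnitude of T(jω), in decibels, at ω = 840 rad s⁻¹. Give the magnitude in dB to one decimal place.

|j840 + 0.42| = √(840² + 0.42²) = 840
|(j840)² + 37.1(j840) + 3576| = |-7.0202e+05 + j31164| = 7.027e+05
|T(j840)| = 59.3 × 840 / 7.027e+05 = 0.070885
20 log₁₀(0.070885) = -22.99 dB

-23.0 dB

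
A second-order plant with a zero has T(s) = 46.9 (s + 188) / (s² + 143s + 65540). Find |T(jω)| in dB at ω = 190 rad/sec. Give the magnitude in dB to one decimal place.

|j190 + 188| = √(190² + 188²) = 267.3
|(j190)² + 143(j190) + 65540| = |29440 + j27170| = 4.006e+04
|T(j190)| = 46.9 × 267.3 / 4.006e+04 = 0.31292
20 log₁₀(0.31292) = -10.09 dB

-10.1 dB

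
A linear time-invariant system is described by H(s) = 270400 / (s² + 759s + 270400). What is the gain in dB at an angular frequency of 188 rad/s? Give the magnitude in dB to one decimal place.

-0.1 dB

|(j188)² + 759(j188) + 270400| = |2.3506e+05 + j1.4269e+05| = 2.75e+05
|H(j188)| = 270400 / 2.75e+05 = 0.98336
20 log₁₀(0.98336) = -0.15 dB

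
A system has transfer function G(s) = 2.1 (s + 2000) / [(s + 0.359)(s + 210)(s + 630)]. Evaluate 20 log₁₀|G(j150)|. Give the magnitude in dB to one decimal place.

-75.5 dB

|j150 + 2000| = √(150² + 2000²) = 2006
|j150 + 0.359| = √(150² + 0.359²) = 150
|j150 + 210| = √(150² + 210²) = 258.1
|j150 + 630| = √(150² + 630²) = 647.6
|G(j150)| = 2.1 × 2006 / (150 × 258.1 × 647.6) = 0.00016801
20 log₁₀(0.00016801) = -75.49 dB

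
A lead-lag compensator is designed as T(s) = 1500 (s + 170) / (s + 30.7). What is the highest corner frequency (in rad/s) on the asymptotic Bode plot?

Break frequencies occur at each pole and zero magnitude: 30.7 rad/s, 170 rad/s.
The highest is 170 rad/s.

170 rad/s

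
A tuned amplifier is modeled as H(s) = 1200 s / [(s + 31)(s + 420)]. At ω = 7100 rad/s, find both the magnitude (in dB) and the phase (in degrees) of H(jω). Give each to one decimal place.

|H| = -15.5 dB, ∠H = -86.4°

|j7100| = 7100
|j7100 + 31| = √(7100² + 31²) = 7100
|j7100 + 420| = √(7100² + 420²) = 7112
|H(j7100)| = 1200 × 7100 / (7100 × 7112) = 0.16872
20 log₁₀(0.16872) = -15.46 dB
∠(j7100) = 90.00°
∠(j7100 + 31) = arctan(7100/31) = 89.75°
∠(j7100 + 420) = arctan(7100/420) = 86.61°
∠H(j7100) = 90.00° − (89.75° + 86.61°) = -86.36°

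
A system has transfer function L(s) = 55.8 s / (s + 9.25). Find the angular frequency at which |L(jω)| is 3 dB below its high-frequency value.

For a single-pole high-pass, the −3 dB point is at the pole: ω = 9.25 rad/s.

9.25 rad/s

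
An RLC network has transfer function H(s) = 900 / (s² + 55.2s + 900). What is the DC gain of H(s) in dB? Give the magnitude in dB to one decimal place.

0.0 dB

H(0) = 900 / 900 = 1
20 log₁₀(1) = 0.00 dB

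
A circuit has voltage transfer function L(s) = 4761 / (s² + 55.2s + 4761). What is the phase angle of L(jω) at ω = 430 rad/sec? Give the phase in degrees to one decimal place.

∠[(j430)² + 55.2(j430) + 4761] = ∠[-1.8014e+05 + j23736] = 172.49°
∠L(j430) = −172.49° = -172.49°

-172.5 deg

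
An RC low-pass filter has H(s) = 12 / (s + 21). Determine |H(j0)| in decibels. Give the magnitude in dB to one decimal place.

-4.9 dB

H(0) = 12 / 21 = 0.57143
20 log₁₀(0.57143) = -4.86 dB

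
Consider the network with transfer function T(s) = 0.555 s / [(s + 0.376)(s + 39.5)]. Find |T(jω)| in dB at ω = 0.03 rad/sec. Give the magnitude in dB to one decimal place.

-59.0 dB

|j0.03| = 0.03
|j0.03 + 0.376| = √(0.03² + 0.376²) = 0.3772
|j0.03 + 39.5| = √(0.03² + 39.5²) = 39.5
|T(j0.03)| = 0.555 × 0.03 / (0.3772 × 39.5) = 0.0011175
20 log₁₀(0.0011175) = -59.03 dB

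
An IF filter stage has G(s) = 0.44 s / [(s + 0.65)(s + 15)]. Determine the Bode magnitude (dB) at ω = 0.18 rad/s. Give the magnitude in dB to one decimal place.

-42.1 dB

|j0.18| = 0.18
|j0.18 + 0.65| = √(0.18² + 0.65²) = 0.6745
|j0.18 + 15| = √(0.18² + 15²) = 15
|G(j0.18)| = 0.44 × 0.18 / (0.6745 × 15) = 0.0078279
20 log₁₀(0.0078279) = -42.13 dB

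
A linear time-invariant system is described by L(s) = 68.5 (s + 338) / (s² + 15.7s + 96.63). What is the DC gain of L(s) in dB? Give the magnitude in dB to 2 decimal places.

47.59 dB

L(0) = 68.5 × 338 / 96.63 = 239.6
20 log₁₀(239.6) = 47.590 dB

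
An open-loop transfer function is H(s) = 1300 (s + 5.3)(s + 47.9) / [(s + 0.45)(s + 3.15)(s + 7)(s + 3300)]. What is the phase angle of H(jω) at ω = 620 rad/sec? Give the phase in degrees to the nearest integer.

-105°

∠(j620 + 5.3) = arctan(620/5.3) = 89.51°
∠(j620 + 47.9) = arctan(620/47.9) = 85.58°
∠(j620 + 0.45) = arctan(620/0.45) = 89.96°
∠(j620 + 3.15) = arctan(620/3.15) = 89.71°
∠(j620 + 7) = arctan(620/7) = 89.35°
∠(j620 + 3300) = arctan(620/3300) = 10.64°
∠H(j620) = 89.51° + 85.58° − (89.96° + 89.71° + 89.35° + 10.64°) = -104.57°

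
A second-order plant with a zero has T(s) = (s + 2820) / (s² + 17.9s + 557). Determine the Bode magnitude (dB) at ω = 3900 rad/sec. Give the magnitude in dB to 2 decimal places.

-69.99 dB

|j3900 + 2820| = √(3900² + 2820²) = 4813
|(j3900)² + 17.9(j3900) + 557| = |-1.5209e+07 + j69810| = 1.521e+07
|T(j3900)| = 1 × 4813 / 1.521e+07 = 0.00031643
20 log₁₀(0.00031643) = -69.995 dB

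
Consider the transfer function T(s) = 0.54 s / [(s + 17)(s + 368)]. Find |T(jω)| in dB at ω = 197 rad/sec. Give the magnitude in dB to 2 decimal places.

|j197| = 197
|j197 + 17| = √(197² + 17²) = 197.7
|j197 + 368| = √(197² + 368²) = 417.4
|T(j197)| = 0.54 × 197 / (197.7 × 417.4) = 0.0012889
20 log₁₀(0.0012889) = -57.796 dB

-57.80 dB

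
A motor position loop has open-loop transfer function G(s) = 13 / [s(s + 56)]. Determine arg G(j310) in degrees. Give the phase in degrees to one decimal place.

-169.8 deg

∠(j310 + 56) = arctan(310/56) = 79.76°
∠(j310) = 90.00°
∠G(j310) = − (79.76° + 90.00°) = -169.76°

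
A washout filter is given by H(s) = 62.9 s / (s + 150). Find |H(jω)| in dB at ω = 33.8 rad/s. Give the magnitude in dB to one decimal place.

|j33.8| = 33.8
|j33.8 + 150| = √(33.8² + 150²) = 153.8
|H(j33.8)| = 62.9 × 33.8 / 153.8 = 13.827
20 log₁₀(13.827) = 22.81 dB

22.8 dB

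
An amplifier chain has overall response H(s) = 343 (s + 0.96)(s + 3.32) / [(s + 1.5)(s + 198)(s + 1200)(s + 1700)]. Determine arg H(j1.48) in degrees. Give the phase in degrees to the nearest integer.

∠(j1.48 + 0.96) = arctan(1.48/0.96) = 57.03°
∠(j1.48 + 3.32) = arctan(1.48/3.32) = 24.03°
∠(j1.48 + 1.5) = arctan(1.48/1.5) = 44.62°
∠(j1.48 + 198) = arctan(1.48/198) = 0.43°
∠(j1.48 + 1200) = arctan(1.48/1200) = 0.07°
∠(j1.48 + 1700) = arctan(1.48/1700) = 0.05°
∠H(j1.48) = 57.03° + 24.03° − (44.62° + 0.43° + 0.07° + 0.05°) = 35.89°

36°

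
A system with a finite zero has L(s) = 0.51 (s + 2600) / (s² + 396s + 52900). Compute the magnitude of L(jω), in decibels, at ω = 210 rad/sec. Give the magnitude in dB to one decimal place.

-36.0 dB

|j210 + 2600| = √(210² + 2600²) = 2608
|(j210)² + 396(j210) + 52900| = |8800 + j83160| = 8.362e+04
|L(j210)| = 0.51 × 2608 / 8.362e+04 = 0.015908
20 log₁₀(0.015908) = -35.97 dB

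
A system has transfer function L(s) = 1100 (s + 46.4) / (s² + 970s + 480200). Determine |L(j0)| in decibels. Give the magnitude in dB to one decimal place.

L(0) = 1100 × 46.4 / 480200 = 0.10629
20 log₁₀(0.10629) = -19.47 dB

-19.5 dB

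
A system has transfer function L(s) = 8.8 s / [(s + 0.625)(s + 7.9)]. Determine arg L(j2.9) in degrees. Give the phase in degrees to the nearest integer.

∠(j2.9) = 90.00°
∠(j2.9 + 0.625) = arctan(2.9/0.625) = 77.84°
∠(j2.9 + 7.9) = arctan(2.9/7.9) = 20.16°
∠L(j2.9) = 90.00° − (77.84° + 20.16°) = -8.00°

-8 deg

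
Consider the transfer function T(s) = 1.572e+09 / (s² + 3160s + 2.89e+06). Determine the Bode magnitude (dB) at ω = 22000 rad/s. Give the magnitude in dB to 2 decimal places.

|(j22000)² + 3160(j22000) + 2.89e+06| = |-4.8111e+08 + j6.952e+07| = 4.861e+08
|T(j22000)| = 1.572e+09 / 4.861e+08 = 3.2339
20 log₁₀(3.2339) = 10.194 dB

10.19 dB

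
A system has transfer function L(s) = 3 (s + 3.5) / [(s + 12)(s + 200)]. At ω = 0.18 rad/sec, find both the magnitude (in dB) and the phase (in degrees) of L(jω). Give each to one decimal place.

|j0.18 + 3.5| = √(0.18² + 3.5²) = 3.505
|j0.18 + 12| = √(0.18² + 12²) = 12
|j0.18 + 200| = √(0.18² + 200²) = 200
|L(j0.18)| = 3 × 3.505 / (12 × 200) = 0.0043803
20 log₁₀(0.0043803) = -47.17 dB
∠(j0.18 + 3.5) = arctan(0.18/3.5) = 2.94°
∠(j0.18 + 12) = arctan(0.18/12) = 0.86°
∠(j0.18 + 200) = arctan(0.18/200) = 0.05°
∠L(j0.18) = 2.94° − (0.86° + 0.05°) = 2.03°

|L| = -47.2 dB, ∠L = 2.0 deg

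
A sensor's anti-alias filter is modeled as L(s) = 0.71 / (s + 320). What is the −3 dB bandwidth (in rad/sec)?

For a single-pole low-pass, the −3 dB point is at the pole: ω = 320 rad/sec.

320 rad/sec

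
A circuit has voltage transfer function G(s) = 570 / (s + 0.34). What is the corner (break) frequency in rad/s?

0.34 rad/s

The single real pole at s = −0.34 gives a corner at ω = 0.34 rad/s.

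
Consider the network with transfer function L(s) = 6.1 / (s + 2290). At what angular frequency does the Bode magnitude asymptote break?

The single real pole at s = −2290 gives a corner at ω = 2290 rad/sec.

2290 rad/sec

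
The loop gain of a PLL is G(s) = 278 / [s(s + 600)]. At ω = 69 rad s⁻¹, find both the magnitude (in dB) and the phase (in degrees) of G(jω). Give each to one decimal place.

|j69 + 600| = √(69² + 600²) = 604
|j69| = 69
|G(j69)| = 278 / (604 × 69) = 0.006671
20 log₁₀(0.006671) = -43.52 dB
∠(j69 + 600) = arctan(69/600) = 6.56°
∠(j69) = 90.00°
∠G(j69) = − (6.56° + 90.00°) = -96.56°

|G| = -43.5 dB, ∠G = -96.6°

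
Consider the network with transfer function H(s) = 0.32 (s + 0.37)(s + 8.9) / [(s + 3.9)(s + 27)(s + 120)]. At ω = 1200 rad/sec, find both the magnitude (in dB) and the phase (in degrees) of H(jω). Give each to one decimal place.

|H| = -71.5 dB, ∠H = -83.3°

|j1200 + 0.37| = √(1200² + 0.37²) = 1200
|j1200 + 8.9| = √(1200² + 8.9²) = 1200
|j1200 + 3.9| = √(1200² + 3.9²) = 1200
|j1200 + 27| = √(1200² + 27²) = 1200
|j1200 + 120| = √(1200² + 120²) = 1206
|H(j1200)| = 0.32 × 1200 × 1200 / (1200 × 1200 × 1206) = 0.00026528
20 log₁₀(0.00026528) = -71.53 dB
∠(j1200 + 0.37) = arctan(1200/0.37) = 89.98°
∠(j1200 + 8.9) = arctan(1200/8.9) = 89.58°
∠(j1200 + 3.9) = arctan(1200/3.9) = 89.81°
∠(j1200 + 27) = arctan(1200/27) = 88.71°
∠(j1200 + 120) = arctan(1200/120) = 84.29°
∠H(j1200) = 89.98° + 89.58° − (89.81° + 88.71° + 84.29°) = -83.26°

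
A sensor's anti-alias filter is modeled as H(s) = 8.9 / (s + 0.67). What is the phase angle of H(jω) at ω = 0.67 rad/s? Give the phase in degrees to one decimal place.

∠(j0.67 + 0.67) = arctan(0.67/0.67) = 45.00°
∠H(j0.67) = −45.00° = -45.00°

-45.0°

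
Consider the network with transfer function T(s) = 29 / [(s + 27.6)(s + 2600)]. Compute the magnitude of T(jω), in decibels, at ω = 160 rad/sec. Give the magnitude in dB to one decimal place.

-83.3 dB

|j160 + 27.6| = √(160² + 27.6²) = 162.4
|j160 + 2600| = √(160² + 2600²) = 2605
|T(j160)| = 29 / (162.4 × 2605) = 6.8567e-05
20 log₁₀(6.8567e-05) = -83.28 dB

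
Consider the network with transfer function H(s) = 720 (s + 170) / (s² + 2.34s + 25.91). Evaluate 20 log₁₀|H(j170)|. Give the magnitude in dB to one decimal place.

|j170 + 170| = √(170² + 170²) = 240.4
|(j170)² + 2.34(j170) + 25.91| = |-28874 + j397.8| = 2.888e+04
|H(j170)| = 720 × 240.4 / 2.888e+04 = 5.9944
20 log₁₀(5.9944) = 15.55 dB

15.6 dB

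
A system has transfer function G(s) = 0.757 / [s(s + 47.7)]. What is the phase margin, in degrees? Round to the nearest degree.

Gain crossover: |G(jω)| = 1 at ω ≈ 0.0159 rad/s.
∠G(j0.0159) = −90° − arctan(0.0159/47.7) ≈ -90.02°
PM = 180° + (-90.02°) = 89.98°

90°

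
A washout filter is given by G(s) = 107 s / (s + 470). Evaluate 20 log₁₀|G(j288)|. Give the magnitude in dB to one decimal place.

34.9 dB

|j288| = 288
|j288 + 470| = √(288² + 470²) = 551.2
|G(j288)| = 107 × 288 / 551.2 = 55.905
20 log₁₀(55.905) = 34.95 dB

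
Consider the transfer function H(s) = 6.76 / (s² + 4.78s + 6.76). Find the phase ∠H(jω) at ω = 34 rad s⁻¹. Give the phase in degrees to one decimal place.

-172.0 deg

∠[(j34)² + 4.78(j34) + 6.76] = ∠[-1149.2 + j162.52] = 171.95°
∠H(j34) = −171.95° = -171.95°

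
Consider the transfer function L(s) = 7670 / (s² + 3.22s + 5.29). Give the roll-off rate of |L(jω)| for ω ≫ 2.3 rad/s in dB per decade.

With 0 zeros and 2 poles, the high-frequency asymptotic slope is 20 × (0 − 2) = -40 dB/decade.

-40 dB/decade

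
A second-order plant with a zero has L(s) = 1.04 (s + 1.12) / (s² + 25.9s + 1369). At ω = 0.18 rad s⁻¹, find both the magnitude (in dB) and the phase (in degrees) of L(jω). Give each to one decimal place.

|L| = -61.3 dB, ∠L = 8.9°

|j0.18 + 1.12| = √(0.18² + 1.12²) = 1.134
|(j0.18)² + 25.9(j0.18) + 1369| = |1369 + j4.662| = 1369
|L(j0.18)| = 1.04 × 1.134 / 1369 = 0.00086177
20 log₁₀(0.00086177) = -61.29 dB
∠(j0.18 + 1.12) = arctan(0.18/1.12) = 9.13°
∠[(j0.18)² + 25.9(j0.18) + 1369] = ∠[1369 + j4.662] = 0.20°
∠L(j0.18) = 9.13° − 0.20° = 8.94°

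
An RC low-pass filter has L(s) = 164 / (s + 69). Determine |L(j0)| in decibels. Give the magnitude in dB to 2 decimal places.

L(0) = 164 / 69 = 2.3768
20 log₁₀(2.3768) = 7.520 dB

7.52 dB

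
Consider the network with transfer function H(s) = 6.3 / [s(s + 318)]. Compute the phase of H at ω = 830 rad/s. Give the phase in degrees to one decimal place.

-159.0°

∠(j830 + 318) = arctan(830/318) = 69.04°
∠(j830) = 90.00°
∠H(j830) = − (69.04° + 90.00°) = -159.04°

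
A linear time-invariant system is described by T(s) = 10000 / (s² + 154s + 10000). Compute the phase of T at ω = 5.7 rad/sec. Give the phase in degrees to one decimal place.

-5.0 deg

∠[(j5.7)² + 154(j5.7) + 10000] = ∠[9967.5 + j877.8] = 5.03°
∠T(j5.7) = −5.03° = -5.03°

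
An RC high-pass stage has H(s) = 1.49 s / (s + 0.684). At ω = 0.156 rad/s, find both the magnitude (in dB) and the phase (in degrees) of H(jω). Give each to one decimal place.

|H| = -9.6 dB, ∠H = 77.2 deg

|j0.156| = 0.156
|j0.156 + 0.684| = √(0.156² + 0.684²) = 0.7016
|H(j0.156)| = 1.49 × 0.156 / 0.7016 = 0.33132
20 log₁₀(0.33132) = -9.60 dB
∠(j0.156) = 90.00°
∠(j0.156 + 0.684) = arctan(0.156/0.684) = 12.85°
∠H(j0.156) = 90.00° − 12.85° = 77.15°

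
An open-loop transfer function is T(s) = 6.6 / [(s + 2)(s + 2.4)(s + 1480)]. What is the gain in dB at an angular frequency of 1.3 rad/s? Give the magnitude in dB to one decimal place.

-63.3 dB

|j1.3 + 2| = √(1.3² + 2²) = 2.385
|j1.3 + 2.4| = √(1.3² + 2.4²) = 2.729
|j1.3 + 1480| = √(1.3² + 1480²) = 1480
|T(j1.3)| = 6.6 / (2.385 × 2.729 × 1480) = 0.00068493
20 log₁₀(0.00068493) = -63.29 dB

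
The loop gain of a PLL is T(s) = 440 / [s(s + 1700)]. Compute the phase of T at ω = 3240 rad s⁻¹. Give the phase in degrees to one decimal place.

-152.3°

∠(j3240 + 1700) = arctan(3240/1700) = 62.31°
∠(j3240) = 90.00°
∠T(j3240) = − (62.31° + 90.00°) = -152.31°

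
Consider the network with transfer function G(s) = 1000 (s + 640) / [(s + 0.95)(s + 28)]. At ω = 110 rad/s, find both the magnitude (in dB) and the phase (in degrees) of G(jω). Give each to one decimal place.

|G| = 34.3 dB, ∠G = -155.5 deg

|j110 + 640| = √(110² + 640²) = 649.4
|j110 + 0.95| = √(110² + 0.95²) = 110
|j110 + 28| = √(110² + 28²) = 113.5
|G(j110)| = 1000 × 649.4 / (110 × 113.5) = 52.008
20 log₁₀(52.008) = 34.32 dB
∠(j110 + 640) = arctan(110/640) = 9.75°
∠(j110 + 0.95) = arctan(110/0.95) = 89.51°
∠(j110 + 28) = arctan(110/28) = 75.72°
∠G(j110) = 9.75° − (89.51° + 75.72°) = -155.47°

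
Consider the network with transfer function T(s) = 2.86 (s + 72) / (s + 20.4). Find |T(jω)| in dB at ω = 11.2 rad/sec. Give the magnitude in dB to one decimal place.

19.0 dB

|j11.2 + 72| = √(11.2² + 72²) = 72.87
|j11.2 + 20.4| = √(11.2² + 20.4²) = 23.27
|T(j11.2)| = 2.86 × 72.87 / 23.27 = 8.9547
20 log₁₀(8.9547) = 19.04 dB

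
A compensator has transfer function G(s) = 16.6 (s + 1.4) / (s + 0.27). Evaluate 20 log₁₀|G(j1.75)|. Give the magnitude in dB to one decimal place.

26.4 dB

|j1.75 + 1.4| = √(1.75² + 1.4²) = 2.241
|j1.75 + 0.27| = √(1.75² + 0.27²) = 1.771
|G(j1.75)| = 16.6 × 2.241 / 1.771 = 21.01
20 log₁₀(21.01) = 26.45 dB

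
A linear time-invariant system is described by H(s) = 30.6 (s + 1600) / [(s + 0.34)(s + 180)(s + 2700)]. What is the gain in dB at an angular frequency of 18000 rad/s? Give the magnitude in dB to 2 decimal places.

|j18000 + 1600| = √(18000² + 1600²) = 1.807e+04
|j18000 + 0.34| = √(18000² + 0.34²) = 1.8e+04
|j18000 + 180| = √(18000² + 180²) = 1.8e+04
|j18000 + 2700| = √(18000² + 2700²) = 1.82e+04
|H(j18000)| = 30.6 × 1.807e+04 / (1.8e+04 × 1.8e+04 × 1.82e+04) = 9.3763e-08
20 log₁₀(9.3763e-08) = -140.559 dB

-140.56 dB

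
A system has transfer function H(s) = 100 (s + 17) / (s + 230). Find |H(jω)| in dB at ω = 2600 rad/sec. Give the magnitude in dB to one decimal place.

40.0 dB

|j2600 + 17| = √(2600² + 17²) = 2600
|j2600 + 230| = √(2600² + 230²) = 2610
|H(j2600)| = 100 × 2600 / 2610 = 99.613
20 log₁₀(99.613) = 39.97 dB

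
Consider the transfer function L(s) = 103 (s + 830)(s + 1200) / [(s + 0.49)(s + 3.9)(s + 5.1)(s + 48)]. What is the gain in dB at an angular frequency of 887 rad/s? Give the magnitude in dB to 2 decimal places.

-70.42 dB

|j887 + 830| = √(887² + 830²) = 1215
|j887 + 1200| = √(887² + 1200²) = 1492
|j887 + 0.49| = √(887² + 0.49²) = 887
|j887 + 3.9| = √(887² + 3.9²) = 887
|j887 + 5.1| = √(887² + 5.1²) = 887
|j887 + 48| = √(887² + 48²) = 888.3
|L(j887)| = 103 × 1215 × 1492 / (887 × 887 × 887 × 888.3) = 0.00030118
20 log₁₀(0.00030118) = -70.423 dB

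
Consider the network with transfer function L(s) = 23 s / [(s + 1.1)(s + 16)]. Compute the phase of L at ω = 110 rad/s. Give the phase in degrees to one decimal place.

-81.2°

∠(j110) = 90.00°
∠(j110 + 1.1) = arctan(110/1.1) = 89.43°
∠(j110 + 16) = arctan(110/16) = 81.72°
∠L(j110) = 90.00° − (89.43° + 81.72°) = -81.15°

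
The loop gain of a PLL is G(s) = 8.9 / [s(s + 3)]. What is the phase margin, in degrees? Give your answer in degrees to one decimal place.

Gain crossover: |G(jω)| = 1 at ω ≈ 2.34 rad/sec.
∠G(j2.34) = −90° − arctan(2.34/3) ≈ -127.95°
PM = 180° + (-127.95°) = 52.05°

52.1°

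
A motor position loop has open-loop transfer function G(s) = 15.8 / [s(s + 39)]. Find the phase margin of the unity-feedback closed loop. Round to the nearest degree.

89 deg

Gain crossover: |G(jω)| = 1 at ω ≈ 0.405 rad/s.
∠G(j0.405) = −90° − arctan(0.405/39) ≈ -90.60°
PM = 180° + (-90.60°) = 89.40°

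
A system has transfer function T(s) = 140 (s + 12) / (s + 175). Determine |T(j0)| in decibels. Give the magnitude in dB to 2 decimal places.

T(0) = 140 × 12 / 175 = 9.6
20 log₁₀(9.6) = 19.645 dB

19.65 dB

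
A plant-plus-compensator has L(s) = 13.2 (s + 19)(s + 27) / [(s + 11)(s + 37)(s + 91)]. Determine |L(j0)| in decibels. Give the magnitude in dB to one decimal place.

-14.8 dB

L(0) = 13.2 × 19 × 27 / (11 × 37 × 91) = 0.18283
20 log₁₀(0.18283) = -14.76 dB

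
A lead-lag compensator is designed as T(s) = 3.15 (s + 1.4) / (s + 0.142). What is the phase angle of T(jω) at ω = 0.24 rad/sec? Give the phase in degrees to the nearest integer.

-50°

∠(j0.24 + 1.4) = arctan(0.24/1.4) = 9.73°
∠(j0.24 + 0.142) = arctan(0.24/0.142) = 59.39°
∠T(j0.24) = 9.73° − 59.39° = -49.66°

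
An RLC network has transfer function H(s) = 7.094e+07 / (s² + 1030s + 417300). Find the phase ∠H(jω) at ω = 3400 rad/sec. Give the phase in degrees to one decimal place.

∠[(j3400)² + 1030(j3400) + 417300] = ∠[-1.1143e+07 + j3.502e+06] = 162.55°
∠H(j3400) = −162.55° = -162.55°

-162.6°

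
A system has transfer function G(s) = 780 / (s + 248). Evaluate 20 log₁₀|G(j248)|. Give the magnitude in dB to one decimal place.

6.9 dB

|j248 + 248| = √(248² + 248²) = 350.7
|G(j248)| = 780 / 350.7 = 2.224
20 log₁₀(2.224) = 6.94 dB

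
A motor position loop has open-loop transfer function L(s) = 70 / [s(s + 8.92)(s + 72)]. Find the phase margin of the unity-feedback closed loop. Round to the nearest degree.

Gain crossover: |L(jω)| = 1 at ω ≈ 0.109 rad/s.
∠L(j0.109) = −90° − arctan(0.109/8.92) − arctan(0.109/72) ≈ -90.79°
PM = 180° + (-90.79°) = 89.21°

89°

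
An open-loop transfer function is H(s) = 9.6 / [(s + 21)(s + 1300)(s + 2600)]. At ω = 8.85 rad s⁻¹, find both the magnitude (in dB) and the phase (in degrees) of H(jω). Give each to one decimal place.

|H| = -138.1 dB, ∠H = -23.4°

|j8.85 + 21| = √(8.85² + 21²) = 22.79
|j8.85 + 1300| = √(8.85² + 1300²) = 1300
|j8.85 + 2600| = √(8.85² + 2600²) = 2600
|H(j8.85)| = 9.6 / (22.79 × 1300 × 2600) = 1.2463e-07
20 log₁₀(1.2463e-07) = -138.09 dB
∠(j8.85 + 21) = arctan(8.85/21) = 22.85°
∠(j8.85 + 1300) = arctan(8.85/1300) = 0.39°
∠(j8.85 + 2600) = arctan(8.85/2600) = 0.20°
∠H(j8.85) = − (22.85° + 0.39° + 0.20°) = -23.44°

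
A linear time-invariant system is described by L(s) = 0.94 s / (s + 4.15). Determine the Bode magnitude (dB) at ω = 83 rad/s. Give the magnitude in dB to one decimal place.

-0.5 dB

|j83| = 83
|j83 + 4.15| = √(83² + 4.15²) = 83.1
|L(j83)| = 0.94 × 83 / 83.1 = 0.93883
20 log₁₀(0.93883) = -0.55 dB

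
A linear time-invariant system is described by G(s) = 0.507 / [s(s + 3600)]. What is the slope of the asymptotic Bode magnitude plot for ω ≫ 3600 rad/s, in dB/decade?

With 0 zeros and 2 poles, the high-frequency asymptotic slope is 20 × (0 − 2) = -40 dB/decade.

-40 dB/decade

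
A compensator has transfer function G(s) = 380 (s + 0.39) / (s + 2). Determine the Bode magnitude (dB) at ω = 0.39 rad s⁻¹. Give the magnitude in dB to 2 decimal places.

|j0.39 + 0.39| = √(0.39² + 0.39²) = 0.5515
|j0.39 + 2| = √(0.39² + 2²) = 2.038
|G(j0.39)| = 380 × 0.5515 / 2.038 = 102.86
20 log₁₀(102.86) = 40.245 dB

40.24 dB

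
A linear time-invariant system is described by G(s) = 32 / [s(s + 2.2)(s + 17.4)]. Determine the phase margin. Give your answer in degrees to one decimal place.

67.7°

Gain crossover: |G(jω)| = 1 at ω ≈ 0.786 rad s⁻¹.
∠G(j0.786) = −90° − arctan(0.786/2.2) − arctan(0.786/17.4) ≈ -112.26°
PM = 180° + (-112.26°) = 67.74°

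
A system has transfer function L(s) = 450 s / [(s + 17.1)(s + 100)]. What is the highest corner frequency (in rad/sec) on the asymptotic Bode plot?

100 rad/sec

Break frequencies occur at each pole and zero magnitude: 17.1 rad/sec, 100 rad/sec.
The highest is 100 rad/sec.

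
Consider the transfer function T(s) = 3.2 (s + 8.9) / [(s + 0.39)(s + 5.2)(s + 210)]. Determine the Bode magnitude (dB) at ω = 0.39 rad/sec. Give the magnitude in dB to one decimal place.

-26.5 dB

|j0.39 + 8.9| = √(0.39² + 8.9²) = 8.909
|j0.39 + 0.39| = √(0.39² + 0.39²) = 0.5515
|j0.39 + 5.2| = √(0.39² + 5.2²) = 5.215
|j0.39 + 210| = √(0.39² + 210²) = 210
|T(j0.39)| = 3.2 × 8.909 / (0.5515 × 5.215 × 210) = 0.047199
20 log₁₀(0.047199) = -26.52 dB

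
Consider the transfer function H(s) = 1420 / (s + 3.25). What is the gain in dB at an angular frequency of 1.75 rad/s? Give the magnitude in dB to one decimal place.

51.7 dB

|j1.75 + 3.25| = √(1.75² + 3.25²) = 3.691
|H(j1.75)| = 1420 / 3.691 = 384.7
20 log₁₀(384.7) = 51.70 dB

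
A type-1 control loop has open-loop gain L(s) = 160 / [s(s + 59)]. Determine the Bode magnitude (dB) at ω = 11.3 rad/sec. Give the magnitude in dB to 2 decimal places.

|j11.3 + 59| = √(11.3² + 59²) = 60.07
|j11.3| = 11.3
|L(j11.3)| = 160 / (60.07 × 11.3) = 0.2357
20 log₁₀(0.2357) = -12.553 dB

-12.55 dB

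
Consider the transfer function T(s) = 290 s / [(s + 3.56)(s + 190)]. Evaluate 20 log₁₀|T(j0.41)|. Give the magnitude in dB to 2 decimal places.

|j0.41| = 0.41
|j0.41 + 3.56| = √(0.41² + 3.56²) = 3.584
|j0.41 + 190| = √(0.41² + 190²) = 190
|T(j0.41)| = 290 × 0.41 / (3.584 × 190) = 0.17463
20 log₁₀(0.17463) = -15.158 dB

-15.16 dB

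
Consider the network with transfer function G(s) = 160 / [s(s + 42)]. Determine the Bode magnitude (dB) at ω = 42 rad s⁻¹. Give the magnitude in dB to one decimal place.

-23.9 dB

|j42 + 42| = √(42² + 42²) = 59.4
|j42| = 42
|G(j42)| = 160 / (59.4 × 42) = 0.064137
20 log₁₀(0.064137) = -23.86 dB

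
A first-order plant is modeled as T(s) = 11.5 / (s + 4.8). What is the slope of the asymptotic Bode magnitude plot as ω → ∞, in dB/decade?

-20 dB/decade

With 0 zeros and 1 pole, the high-frequency asymptotic slope is 20 × (0 − 1) = -20 dB/decade.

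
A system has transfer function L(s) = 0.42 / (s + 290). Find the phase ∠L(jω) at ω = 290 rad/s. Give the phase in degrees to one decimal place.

∠(j290 + 290) = arctan(290/290) = 45.00°
∠L(j290) = −45.00° = -45.00°

-45.0°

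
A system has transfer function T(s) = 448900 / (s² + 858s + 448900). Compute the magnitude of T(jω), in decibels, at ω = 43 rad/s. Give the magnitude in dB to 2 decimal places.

|(j43)² + 858(j43) + 448900| = |4.4705e+05 + j36894| = 4.486e+05
|T(j43)| = 448900 / 4.486e+05 = 1.0007
20 log₁₀(1.0007) = 0.006 dB

0.01 dB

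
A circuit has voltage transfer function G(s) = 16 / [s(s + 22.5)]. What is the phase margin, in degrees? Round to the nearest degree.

Gain crossover: |G(jω)| = 1 at ω ≈ 0.711 rad/sec.
∠G(j0.711) = −90° − arctan(0.711/22.5) ≈ -91.81°
PM = 180° + (-91.81°) = 88.19°

88°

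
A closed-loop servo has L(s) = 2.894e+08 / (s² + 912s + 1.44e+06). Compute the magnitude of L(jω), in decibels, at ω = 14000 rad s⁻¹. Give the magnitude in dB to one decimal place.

|(j14000)² + 912(j14000) + 1.44e+06| = |-1.9456e+08 + j1.2768e+07| = 1.95e+08
|L(j14000)| = 2.894e+08 / 1.95e+08 = 1.4843
20 log₁₀(1.4843) = 3.43 dB

3.4 dB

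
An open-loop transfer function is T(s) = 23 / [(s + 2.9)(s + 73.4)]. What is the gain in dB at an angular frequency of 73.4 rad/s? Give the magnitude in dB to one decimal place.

|j73.4 + 2.9| = √(73.4² + 2.9²) = 73.46
|j73.4 + 73.4| = √(73.4² + 73.4²) = 103.8
|T(j73.4)| = 23 / (73.46 × 103.8) = 0.0030164
20 log₁₀(0.0030164) = -50.41 dB

-50.4 dB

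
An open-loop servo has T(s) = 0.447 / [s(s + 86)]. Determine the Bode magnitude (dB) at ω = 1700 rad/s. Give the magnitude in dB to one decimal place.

-136.2 dB

|j1700 + 86| = √(1700² + 86²) = 1702
|j1700| = 1700
|T(j1700)| = 0.447 / (1702 × 1700) = 1.5447e-07
20 log₁₀(1.5447e-07) = -136.22 dB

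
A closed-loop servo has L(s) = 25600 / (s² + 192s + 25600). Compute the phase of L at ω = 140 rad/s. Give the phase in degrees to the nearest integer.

-77 deg

∠[(j140)² + 192(j140) + 25600] = ∠[6000 + j26880] = 77.42°
∠L(j140) = −77.42° = -77.42°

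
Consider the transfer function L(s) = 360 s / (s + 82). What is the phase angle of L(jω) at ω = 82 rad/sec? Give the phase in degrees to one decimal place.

45.0°

∠(j82) = 90.00°
∠(j82 + 82) = arctan(82/82) = 45.00°
∠L(j82) = 90.00° − 45.00° = 45.00°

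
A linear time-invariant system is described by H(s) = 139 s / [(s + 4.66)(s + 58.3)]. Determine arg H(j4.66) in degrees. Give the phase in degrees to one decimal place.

40.4°

∠(j4.66) = 90.00°
∠(j4.66 + 4.66) = arctan(4.66/4.66) = 45.00°
∠(j4.66 + 58.3) = arctan(4.66/58.3) = 4.57°
∠H(j4.66) = 90.00° − (45.00° + 4.57°) = 40.43°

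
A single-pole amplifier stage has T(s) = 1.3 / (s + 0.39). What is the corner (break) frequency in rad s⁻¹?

0.39 rad s⁻¹

The single real pole at s = −0.39 gives a corner at ω = 0.39 rad s⁻¹.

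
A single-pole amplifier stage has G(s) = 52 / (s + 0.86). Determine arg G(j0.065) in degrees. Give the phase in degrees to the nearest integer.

-4°

∠(j0.065 + 0.86) = arctan(0.065/0.86) = 4.32°
∠G(j0.065) = −4.32° = -4.32°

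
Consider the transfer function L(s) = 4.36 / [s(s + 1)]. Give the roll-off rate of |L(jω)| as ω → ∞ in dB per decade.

With 0 zeros and 2 poles, the high-frequency asymptotic slope is 20 × (0 − 2) = -40 dB/decade.

-40 dB/decade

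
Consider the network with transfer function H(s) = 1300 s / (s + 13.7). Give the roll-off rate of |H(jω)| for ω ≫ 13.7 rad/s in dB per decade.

0 dB/decade

With 1 zero and 1 pole, the high-frequency asymptotic slope is 20 × (1 − 1) = 0 dB/decade.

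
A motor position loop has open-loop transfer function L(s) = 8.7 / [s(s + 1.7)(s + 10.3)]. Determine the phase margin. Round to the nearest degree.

72 deg

Gain crossover: |L(jω)| = 1 at ω ≈ 0.478 rad/sec.
∠L(j0.478) = −90° − arctan(0.478/1.7) − arctan(0.478/10.3) ≈ -108.35°
PM = 180° + (-108.35°) = 71.65°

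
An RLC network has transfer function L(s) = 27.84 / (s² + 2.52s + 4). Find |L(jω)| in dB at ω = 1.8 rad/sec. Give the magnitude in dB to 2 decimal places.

|(j1.8)² + 2.52(j1.8) + 4| = |0.76 + j4.536| = 4.599
|L(j1.8)| = 27.84 / 4.599 = 6.0532
20 log₁₀(6.0532) = 15.640 dB

15.64 dB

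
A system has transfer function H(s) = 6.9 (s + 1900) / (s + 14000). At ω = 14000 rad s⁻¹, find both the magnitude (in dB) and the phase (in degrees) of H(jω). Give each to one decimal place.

|j14000 + 1900| = √(14000² + 1900²) = 1.413e+04
|j14000 + 14000| = √(14000² + 14000²) = 1.98e+04
|H(j14000)| = 6.9 × 1.413e+04 / 1.98e+04 = 4.9238
20 log₁₀(4.9238) = 13.85 dB
∠(j14000 + 1900) = arctan(14000/1900) = 82.27°
∠(j14000 + 14000) = arctan(14000/14000) = 45.00°
∠H(j14000) = 82.27° − 45.00° = 37.27°

|H| = 13.8 dB, ∠H = 37.3 deg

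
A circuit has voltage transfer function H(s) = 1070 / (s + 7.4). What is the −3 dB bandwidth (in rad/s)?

7.4 rad/s

For a single-pole low-pass, the −3 dB point is at the pole: ω = 7.4 rad/s.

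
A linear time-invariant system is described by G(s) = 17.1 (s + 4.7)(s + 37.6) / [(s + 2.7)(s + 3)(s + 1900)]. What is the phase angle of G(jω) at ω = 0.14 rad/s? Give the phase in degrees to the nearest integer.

-4°

∠(j0.14 + 4.7) = arctan(0.14/4.7) = 1.71°
∠(j0.14 + 37.6) = arctan(0.14/37.6) = 0.21°
∠(j0.14 + 2.7) = arctan(0.14/2.7) = 2.97°
∠(j0.14 + 3) = arctan(0.14/3) = 2.67°
∠(j0.14 + 1900) = arctan(0.14/1900) = 0.00°
∠G(j0.14) = 1.71° + 0.21° − (2.97° + 2.67° + 0.00°) = -3.72°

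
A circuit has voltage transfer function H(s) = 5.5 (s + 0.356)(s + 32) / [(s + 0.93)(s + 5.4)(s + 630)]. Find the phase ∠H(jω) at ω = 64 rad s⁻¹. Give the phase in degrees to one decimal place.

∠(j64 + 0.356) = arctan(64/0.356) = 89.68°
∠(j64 + 32) = arctan(64/32) = 63.43°
∠(j64 + 0.93) = arctan(64/0.93) = 89.17°
∠(j64 + 5.4) = arctan(64/5.4) = 85.18°
∠(j64 + 630) = arctan(64/630) = 5.80°
∠H(j64) = 89.68° + 63.43° − (89.17° + 85.18° + 5.80°) = -27.03°

-27.0°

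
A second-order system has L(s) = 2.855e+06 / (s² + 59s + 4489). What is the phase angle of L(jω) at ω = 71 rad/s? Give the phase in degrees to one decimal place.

∠[(j71)² + 59(j71) + 4489] = ∠[-552 + j4189] = 97.51°
∠L(j71) = −97.51° = -97.51°

-97.5°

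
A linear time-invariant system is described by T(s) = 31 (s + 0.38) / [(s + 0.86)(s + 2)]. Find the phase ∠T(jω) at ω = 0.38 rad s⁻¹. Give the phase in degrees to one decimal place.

10.4 deg

∠(j0.38 + 0.38) = arctan(0.38/0.38) = 45.00°
∠(j0.38 + 0.86) = arctan(0.38/0.86) = 23.84°
∠(j0.38 + 2) = arctan(0.38/2) = 10.76°
∠T(j0.38) = 45.00° − (23.84° + 10.76°) = 10.40°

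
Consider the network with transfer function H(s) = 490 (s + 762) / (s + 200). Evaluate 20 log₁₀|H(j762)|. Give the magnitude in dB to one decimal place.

|j762 + 762| = √(762² + 762²) = 1078
|j762 + 200| = √(762² + 200²) = 787.8
|H(j762)| = 490 × 1078 / 787.8 = 670.26
20 log₁₀(670.26) = 56.52 dB

56.5 dB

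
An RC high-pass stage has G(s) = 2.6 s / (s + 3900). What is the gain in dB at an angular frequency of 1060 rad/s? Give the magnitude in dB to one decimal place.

-3.3 dB

|j1060| = 1060
|j1060 + 3900| = √(1060² + 3900²) = 4041
|G(j1060)| = 2.6 × 1060 / 4041 = 0.68193
20 log₁₀(0.68193) = -3.33 dB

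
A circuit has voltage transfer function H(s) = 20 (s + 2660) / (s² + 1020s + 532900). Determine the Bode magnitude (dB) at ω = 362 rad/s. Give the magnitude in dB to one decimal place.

-20.1 dB

|j362 + 2660| = √(362² + 2660²) = 2685
|(j362)² + 1020(j362) + 532900| = |4.0186e+05 + j3.6924e+05| = 5.457e+05
|H(j362)| = 20 × 2685 / 5.457e+05 = 0.098382
20 log₁₀(0.098382) = -20.14 dB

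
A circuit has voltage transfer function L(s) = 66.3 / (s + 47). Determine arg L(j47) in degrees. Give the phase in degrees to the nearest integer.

∠(j47 + 47) = arctan(47/47) = 45.00°
∠L(j47) = −45.00° = -45.00°

-45°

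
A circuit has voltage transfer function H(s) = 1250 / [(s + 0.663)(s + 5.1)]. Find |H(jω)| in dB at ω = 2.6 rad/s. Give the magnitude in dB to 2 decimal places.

|j2.6 + 0.663| = √(2.6² + 0.663²) = 2.683
|j2.6 + 5.1| = √(2.6² + 5.1²) = 5.725
|H(j2.6)| = 1250 / (2.683 × 5.725) = 81.38
20 log₁₀(81.38) = 38.210 dB

38.21 dB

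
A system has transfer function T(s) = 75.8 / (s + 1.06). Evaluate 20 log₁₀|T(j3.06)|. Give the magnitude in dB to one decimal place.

|j3.06 + 1.06| = √(3.06² + 1.06²) = 3.238
|T(j3.06)| = 75.8 / 3.238 = 23.407
20 log₁₀(23.407) = 27.39 dB

27.4 dB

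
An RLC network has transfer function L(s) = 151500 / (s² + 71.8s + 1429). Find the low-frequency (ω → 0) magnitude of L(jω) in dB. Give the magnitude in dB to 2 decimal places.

L(0) = 151500 / 1429 = 106.02
20 log₁₀(106.02) = 40.508 dB

40.51 dB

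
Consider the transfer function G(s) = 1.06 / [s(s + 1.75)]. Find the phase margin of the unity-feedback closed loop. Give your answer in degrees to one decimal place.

Gain crossover: |G(jω)| = 1 at ω ≈ 0.575 rad/s.
∠G(j0.575) = −90° − arctan(0.575/1.75) ≈ -108.20°
PM = 180° + (-108.20°) = 71.80°

71.8°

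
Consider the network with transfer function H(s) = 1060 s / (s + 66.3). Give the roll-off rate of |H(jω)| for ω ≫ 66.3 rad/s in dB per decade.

With 1 zero and 1 pole, the high-frequency asymptotic slope is 20 × (1 − 1) = 0 dB/decade.

0 dB/decade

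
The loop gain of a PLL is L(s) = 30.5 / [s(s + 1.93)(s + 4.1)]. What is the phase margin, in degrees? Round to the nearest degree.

Gain crossover: |L(jω)| = 1 at ω ≈ 2.22 rad/s.
∠L(j2.22) = −90° − arctan(2.22/1.93) − arctan(2.22/4.1) ≈ -167.48°
PM = 180° + (-167.48°) = 12.52°

13°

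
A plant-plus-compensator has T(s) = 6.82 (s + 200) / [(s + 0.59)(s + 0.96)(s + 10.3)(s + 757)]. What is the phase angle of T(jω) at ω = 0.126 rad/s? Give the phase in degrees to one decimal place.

∠(j0.126 + 200) = arctan(0.126/200) = 0.04°
∠(j0.126 + 0.59) = arctan(0.126/0.59) = 12.05°
∠(j0.126 + 0.96) = arctan(0.126/0.96) = 7.48°
∠(j0.126 + 10.3) = arctan(0.126/10.3) = 0.70°
∠(j0.126 + 757) = arctan(0.126/757) = 0.01°
∠T(j0.126) = 0.04° − (12.05° + 7.48° + 0.70° + 0.01°) = -20.21°

-20.2°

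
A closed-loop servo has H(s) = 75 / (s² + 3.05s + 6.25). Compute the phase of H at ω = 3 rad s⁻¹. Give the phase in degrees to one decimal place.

∠[(j3)² + 3.05(j3) + 6.25] = ∠[-2.75 + j9.15] = 106.73°
∠H(j3) = −106.73° = -106.73°

-106.7°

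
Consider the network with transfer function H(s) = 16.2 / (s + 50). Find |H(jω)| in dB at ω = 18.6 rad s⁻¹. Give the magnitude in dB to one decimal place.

-10.4 dB

|j18.6 + 50| = √(18.6² + 50²) = 53.35
|H(j18.6)| = 16.2 / 53.35 = 0.30367
20 log₁₀(0.30367) = -10.35 dB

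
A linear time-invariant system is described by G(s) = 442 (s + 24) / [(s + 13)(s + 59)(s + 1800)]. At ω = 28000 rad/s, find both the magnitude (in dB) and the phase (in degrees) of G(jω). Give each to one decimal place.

|j28000 + 24| = √(28000² + 24²) = 2.8e+04
|j28000 + 13| = √(28000² + 13²) = 2.8e+04
|j28000 + 59| = √(28000² + 59²) = 2.8e+04
|j28000 + 1800| = √(28000² + 1800²) = 2.806e+04
|G(j28000)| = 442 × 2.8e+04 / (2.8e+04 × 2.8e+04 × 2.806e+04) = 5.6261e-07
20 log₁₀(5.6261e-07) = -125.00 dB
∠(j28000 + 24) = arctan(28000/24) = 89.95°
∠(j28000 + 13) = arctan(28000/13) = 89.97°
∠(j28000 + 59) = arctan(28000/59) = 89.88°
∠(j28000 + 1800) = arctan(28000/1800) = 86.32°
∠G(j28000) = 89.95° − (89.97° + 89.88° + 86.32°) = -176.22°

|G| = -125.0 dB, ∠G = -176.2 deg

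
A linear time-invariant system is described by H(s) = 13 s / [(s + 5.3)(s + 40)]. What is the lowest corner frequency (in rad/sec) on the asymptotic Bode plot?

Break frequencies occur at each pole and zero magnitude: 5.3 rad/sec, 40 rad/sec.
The lowest is 5.3 rad/sec.

5.3 rad/sec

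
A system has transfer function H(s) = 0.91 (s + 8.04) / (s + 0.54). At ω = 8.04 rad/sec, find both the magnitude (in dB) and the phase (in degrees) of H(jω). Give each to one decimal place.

|j8.04 + 8.04| = √(8.04² + 8.04²) = 11.37
|j8.04 + 0.54| = √(8.04² + 0.54²) = 8.058
|H(j8.04)| = 0.91 × 11.37 / 8.058 = 1.284
20 log₁₀(1.284) = 2.17 dB
∠(j8.04 + 8.04) = arctan(8.04/8.04) = 45.00°
∠(j8.04 + 0.54) = arctan(8.04/0.54) = 86.16°
∠H(j8.04) = 45.00° − 86.16° = -41.16°

|H| = 2.2 dB, ∠H = -41.2°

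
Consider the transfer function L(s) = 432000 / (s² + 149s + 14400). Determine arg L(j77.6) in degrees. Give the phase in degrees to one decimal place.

∠[(j77.6)² + 149(j77.6) + 14400] = ∠[8378.2 + j11562] = 54.07°
∠L(j77.6) = −54.07° = -54.07°

-54.1°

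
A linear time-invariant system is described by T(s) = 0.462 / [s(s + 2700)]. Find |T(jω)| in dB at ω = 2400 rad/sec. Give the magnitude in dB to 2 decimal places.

|j2400 + 2700| = √(2400² + 2700²) = 3612
|j2400| = 2400
|T(j2400)| = 0.462 / (3612 × 2400) = 5.3288e-08
20 log₁₀(5.3288e-08) = -145.467 dB

-145.47 dB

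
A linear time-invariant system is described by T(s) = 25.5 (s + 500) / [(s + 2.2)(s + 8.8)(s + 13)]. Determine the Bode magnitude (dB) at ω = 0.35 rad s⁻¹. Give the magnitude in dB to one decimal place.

|j0.35 + 500| = √(0.35² + 500²) = 500
|j0.35 + 2.2| = √(0.35² + 2.2²) = 2.228
|j0.35 + 8.8| = √(0.35² + 8.8²) = 8.807
|j0.35 + 13| = √(0.35² + 13²) = 13
|T(j0.35)| = 25.5 × 500 / (2.228 × 8.807 × 13) = 49.973
20 log₁₀(49.973) = 33.97 dB

34.0 dB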